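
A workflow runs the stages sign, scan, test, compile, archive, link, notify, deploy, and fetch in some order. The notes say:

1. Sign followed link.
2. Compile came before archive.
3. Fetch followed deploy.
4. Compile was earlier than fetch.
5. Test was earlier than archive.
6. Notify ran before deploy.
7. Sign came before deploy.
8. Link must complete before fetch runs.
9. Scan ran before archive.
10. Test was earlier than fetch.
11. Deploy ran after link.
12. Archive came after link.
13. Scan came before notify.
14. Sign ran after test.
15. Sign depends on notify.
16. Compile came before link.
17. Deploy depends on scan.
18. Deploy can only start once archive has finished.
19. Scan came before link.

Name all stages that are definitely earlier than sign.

Directly stated before sign: link, notify, and test.
Compile reaches sign via compile → link → sign.
Scan reaches sign via scan → link → sign.
No chain forces archive (or any of the others) ahead of sign.

compile, link, notify, scan, test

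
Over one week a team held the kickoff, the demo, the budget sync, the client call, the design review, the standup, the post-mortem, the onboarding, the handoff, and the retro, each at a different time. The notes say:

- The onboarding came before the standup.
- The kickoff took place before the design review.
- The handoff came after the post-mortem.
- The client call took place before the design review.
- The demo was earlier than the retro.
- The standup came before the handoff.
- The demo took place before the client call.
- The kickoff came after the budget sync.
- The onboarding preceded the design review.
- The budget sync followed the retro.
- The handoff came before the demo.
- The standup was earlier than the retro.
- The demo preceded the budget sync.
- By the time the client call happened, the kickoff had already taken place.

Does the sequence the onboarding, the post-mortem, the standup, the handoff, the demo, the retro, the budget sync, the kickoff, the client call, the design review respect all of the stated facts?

yes

Check each stated constraint against the proposed order — e.g. the demo is ahead of the client call; the onboarding is ahead of the design review. Every pair is in the required order; nothing is violated.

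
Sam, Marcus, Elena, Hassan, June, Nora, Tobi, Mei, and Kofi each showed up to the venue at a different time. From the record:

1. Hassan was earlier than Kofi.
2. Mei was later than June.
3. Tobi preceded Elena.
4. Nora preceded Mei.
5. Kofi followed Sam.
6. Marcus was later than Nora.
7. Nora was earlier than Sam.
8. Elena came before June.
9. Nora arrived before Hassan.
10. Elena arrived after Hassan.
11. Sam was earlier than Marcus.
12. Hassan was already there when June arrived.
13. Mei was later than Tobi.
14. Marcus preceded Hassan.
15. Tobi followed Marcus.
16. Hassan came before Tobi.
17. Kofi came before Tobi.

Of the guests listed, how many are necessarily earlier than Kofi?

4

Directly stated before Kofi: Hassan and Sam.
Marcus reaches Kofi via Marcus → Hassan → Kofi.
Nora reaches Kofi via Nora → Hassan → Kofi.
No chain forces Mei (or any of the others) ahead of Kofi.
That's Hassan, Marcus, Nora, and Sam — 4 in all.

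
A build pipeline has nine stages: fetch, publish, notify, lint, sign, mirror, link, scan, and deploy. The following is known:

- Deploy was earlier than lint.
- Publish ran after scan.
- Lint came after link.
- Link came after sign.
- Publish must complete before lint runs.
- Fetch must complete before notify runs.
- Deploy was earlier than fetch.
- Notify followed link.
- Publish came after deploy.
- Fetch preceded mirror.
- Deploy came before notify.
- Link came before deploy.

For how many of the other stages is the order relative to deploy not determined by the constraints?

1

Forced before deploy: link and sign; forced after deploy: fetch, lint, mirror, notify, and publish.
That leaves scan with no forced order relative to deploy — 1.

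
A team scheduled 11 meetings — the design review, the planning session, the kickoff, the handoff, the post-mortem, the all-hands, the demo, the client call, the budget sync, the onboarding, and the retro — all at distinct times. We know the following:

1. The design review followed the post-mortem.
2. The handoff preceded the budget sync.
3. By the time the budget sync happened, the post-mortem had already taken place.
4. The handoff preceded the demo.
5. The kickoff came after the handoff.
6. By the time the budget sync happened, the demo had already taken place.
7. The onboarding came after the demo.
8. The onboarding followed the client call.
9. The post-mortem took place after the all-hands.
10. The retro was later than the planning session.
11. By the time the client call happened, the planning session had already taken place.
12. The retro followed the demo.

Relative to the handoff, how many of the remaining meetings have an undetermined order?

5

Forced after the handoff: the budget sync, the demo, the kickoff, the onboarding, and the retro.
That leaves the all-hands, the client call, the design review, the planning session, and the post-mortem with no forced order relative to the handoff — 5.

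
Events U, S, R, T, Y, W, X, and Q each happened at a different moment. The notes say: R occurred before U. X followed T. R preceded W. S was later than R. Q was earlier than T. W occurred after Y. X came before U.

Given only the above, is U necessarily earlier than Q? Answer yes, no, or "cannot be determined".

no

Tracing the constraints gives Q → T → X → U, so Q must come before U.
That means U cannot be before Q.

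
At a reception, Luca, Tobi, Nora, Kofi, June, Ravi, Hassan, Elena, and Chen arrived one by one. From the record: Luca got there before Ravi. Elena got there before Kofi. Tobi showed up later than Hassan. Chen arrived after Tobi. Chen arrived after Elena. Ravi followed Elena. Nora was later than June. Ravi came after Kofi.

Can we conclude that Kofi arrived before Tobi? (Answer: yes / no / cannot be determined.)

cannot be determined

No chain of stated constraints runs from Kofi to Tobi, and none runs from Tobi to Kofi either.
So the relative order of Kofi and Tobi is not fixed by the given facts.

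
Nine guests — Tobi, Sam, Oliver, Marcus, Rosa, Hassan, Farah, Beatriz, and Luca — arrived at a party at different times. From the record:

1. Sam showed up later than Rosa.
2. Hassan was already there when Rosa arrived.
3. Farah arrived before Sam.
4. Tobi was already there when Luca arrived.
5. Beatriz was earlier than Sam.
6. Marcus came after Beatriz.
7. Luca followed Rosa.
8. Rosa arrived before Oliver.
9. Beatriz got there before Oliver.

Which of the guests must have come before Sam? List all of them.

Directly stated before Sam: Beatriz, Farah, and Rosa.
Hassan reaches Sam via Hassan → Rosa → Sam.

Beatriz, Farah, Hassan, Rosa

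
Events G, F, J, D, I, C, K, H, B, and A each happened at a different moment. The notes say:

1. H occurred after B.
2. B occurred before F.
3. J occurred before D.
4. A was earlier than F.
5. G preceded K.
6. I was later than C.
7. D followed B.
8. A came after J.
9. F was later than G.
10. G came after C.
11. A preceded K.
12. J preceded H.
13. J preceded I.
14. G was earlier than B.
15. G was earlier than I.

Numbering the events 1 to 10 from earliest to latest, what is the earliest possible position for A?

2

J must come before A — 1 forced predecessor.
Nothing else is forced ahead of A, so its earliest slot is position 1 + 1 = 2.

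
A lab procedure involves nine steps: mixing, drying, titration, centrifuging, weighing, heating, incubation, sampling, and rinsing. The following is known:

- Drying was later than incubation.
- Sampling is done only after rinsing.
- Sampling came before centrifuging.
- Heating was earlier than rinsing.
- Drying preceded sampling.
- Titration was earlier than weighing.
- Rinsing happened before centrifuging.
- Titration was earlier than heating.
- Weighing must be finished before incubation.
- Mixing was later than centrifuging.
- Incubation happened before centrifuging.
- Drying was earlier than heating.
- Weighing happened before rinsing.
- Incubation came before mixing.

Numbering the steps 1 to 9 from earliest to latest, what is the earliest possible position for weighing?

2

Titration must come before weighing — 1 forced predecessor.
Nothing else is forced ahead of weighing, so its earliest slot is position 1 + 1 = 2.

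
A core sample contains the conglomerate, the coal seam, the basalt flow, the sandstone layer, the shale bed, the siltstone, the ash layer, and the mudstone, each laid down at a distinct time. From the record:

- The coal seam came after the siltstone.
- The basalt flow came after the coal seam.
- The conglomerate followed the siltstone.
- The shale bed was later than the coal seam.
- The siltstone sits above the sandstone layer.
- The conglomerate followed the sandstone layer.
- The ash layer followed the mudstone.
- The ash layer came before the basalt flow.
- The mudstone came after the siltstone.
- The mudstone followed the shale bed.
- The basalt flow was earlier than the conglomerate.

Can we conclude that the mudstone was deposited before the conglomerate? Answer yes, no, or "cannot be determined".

Chain the constraints: the mudstone → the ash layer → the basalt flow → the conglomerate. Each link is directly stated, so the mudstone comes before the conglomerate.

yes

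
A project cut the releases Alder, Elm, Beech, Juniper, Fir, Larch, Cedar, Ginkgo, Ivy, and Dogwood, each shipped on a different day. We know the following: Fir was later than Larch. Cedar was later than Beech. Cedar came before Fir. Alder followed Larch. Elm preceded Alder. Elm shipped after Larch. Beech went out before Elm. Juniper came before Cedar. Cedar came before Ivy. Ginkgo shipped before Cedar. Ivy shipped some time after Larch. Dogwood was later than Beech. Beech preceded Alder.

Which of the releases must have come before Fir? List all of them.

Beech, Cedar, Ginkgo, Juniper, Larch

Directly stated before Fir: Cedar and Larch.
Beech reaches Fir via Beech → Cedar → Fir.
Ginkgo reaches Fir via Ginkgo → Cedar → Fir.
Juniper reaches Fir via Juniper → Cedar → Fir.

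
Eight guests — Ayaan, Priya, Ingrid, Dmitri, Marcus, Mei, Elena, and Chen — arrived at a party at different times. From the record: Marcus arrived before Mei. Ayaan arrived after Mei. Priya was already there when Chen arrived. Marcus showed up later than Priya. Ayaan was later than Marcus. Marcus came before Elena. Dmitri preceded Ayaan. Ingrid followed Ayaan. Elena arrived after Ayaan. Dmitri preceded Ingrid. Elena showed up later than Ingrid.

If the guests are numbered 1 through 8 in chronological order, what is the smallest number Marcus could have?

2

Priya must come before Marcus — 1 forced predecessor.
Nothing else is forced ahead of Marcus, so their earliest slot is position 1 + 1 = 2.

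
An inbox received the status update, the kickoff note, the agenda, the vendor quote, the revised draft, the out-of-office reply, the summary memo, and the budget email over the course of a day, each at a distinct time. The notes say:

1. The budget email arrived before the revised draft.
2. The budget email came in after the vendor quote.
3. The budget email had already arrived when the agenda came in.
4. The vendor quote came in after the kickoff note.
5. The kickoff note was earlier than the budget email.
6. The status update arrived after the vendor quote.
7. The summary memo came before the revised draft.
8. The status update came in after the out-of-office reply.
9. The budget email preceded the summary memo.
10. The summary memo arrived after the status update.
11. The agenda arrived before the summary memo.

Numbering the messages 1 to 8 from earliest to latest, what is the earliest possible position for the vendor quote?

2

The kickoff note must come before the vendor quote — 1 forced predecessor.
Nothing else is forced ahead of the vendor quote, so its earliest slot is position 1 + 1 = 2.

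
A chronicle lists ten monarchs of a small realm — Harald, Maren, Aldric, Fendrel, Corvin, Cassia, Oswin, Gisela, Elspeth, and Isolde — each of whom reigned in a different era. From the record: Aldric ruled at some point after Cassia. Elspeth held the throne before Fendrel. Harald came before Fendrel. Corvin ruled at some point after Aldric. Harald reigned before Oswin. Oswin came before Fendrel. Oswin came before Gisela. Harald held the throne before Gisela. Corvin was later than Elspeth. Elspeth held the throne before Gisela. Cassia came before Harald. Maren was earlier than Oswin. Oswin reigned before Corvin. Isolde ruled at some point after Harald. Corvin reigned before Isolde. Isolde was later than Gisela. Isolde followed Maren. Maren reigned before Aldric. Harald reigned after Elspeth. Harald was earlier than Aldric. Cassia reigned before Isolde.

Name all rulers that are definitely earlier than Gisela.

Directly stated before Gisela: Elspeth, Harald, and Oswin.
Cassia reaches Gisela via Cassia → Harald → Gisela.
Maren reaches Gisela via Maren → Oswin → Gisela.
No chain forces Isolde (or any of the others) ahead of Gisela.

Cassia, Elspeth, Harald, Maren, Oswin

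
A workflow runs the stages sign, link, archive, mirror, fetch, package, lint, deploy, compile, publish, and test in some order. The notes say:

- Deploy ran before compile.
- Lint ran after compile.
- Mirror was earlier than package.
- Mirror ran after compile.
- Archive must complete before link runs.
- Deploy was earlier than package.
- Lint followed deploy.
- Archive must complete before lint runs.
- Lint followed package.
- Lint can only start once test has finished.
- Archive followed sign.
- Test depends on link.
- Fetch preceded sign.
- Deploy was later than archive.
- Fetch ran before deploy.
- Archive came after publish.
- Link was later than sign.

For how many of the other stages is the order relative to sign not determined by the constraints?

1

Forced before sign: fetch; forced after sign: archive, compile, deploy, link, lint, mirror, package, and test.
That leaves publish with no forced order relative to sign — 1.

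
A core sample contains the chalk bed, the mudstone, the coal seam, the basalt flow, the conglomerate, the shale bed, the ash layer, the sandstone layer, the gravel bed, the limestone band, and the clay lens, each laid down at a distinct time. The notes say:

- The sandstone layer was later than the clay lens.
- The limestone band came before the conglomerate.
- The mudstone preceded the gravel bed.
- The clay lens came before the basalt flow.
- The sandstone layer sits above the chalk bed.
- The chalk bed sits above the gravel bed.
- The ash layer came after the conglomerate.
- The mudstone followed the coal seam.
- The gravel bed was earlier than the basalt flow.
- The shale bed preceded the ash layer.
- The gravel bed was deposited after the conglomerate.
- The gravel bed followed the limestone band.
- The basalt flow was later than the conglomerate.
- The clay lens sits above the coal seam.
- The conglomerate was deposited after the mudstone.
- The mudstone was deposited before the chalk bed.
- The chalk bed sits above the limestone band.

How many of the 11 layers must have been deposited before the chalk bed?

Directly stated before the chalk bed: the gravel bed, the limestone band, and the mudstone.
The coal seam reaches the chalk bed via the coal seam → the mudstone → the chalk bed.
The conglomerate reaches the chalk bed via the conglomerate → the gravel bed → the chalk bed.
No chain forces the ash layer (or any of the others) ahead of the chalk bed.
That's the coal seam, the conglomerate, the gravel bed, the limestone band, and the mudstone — 5 in all.

5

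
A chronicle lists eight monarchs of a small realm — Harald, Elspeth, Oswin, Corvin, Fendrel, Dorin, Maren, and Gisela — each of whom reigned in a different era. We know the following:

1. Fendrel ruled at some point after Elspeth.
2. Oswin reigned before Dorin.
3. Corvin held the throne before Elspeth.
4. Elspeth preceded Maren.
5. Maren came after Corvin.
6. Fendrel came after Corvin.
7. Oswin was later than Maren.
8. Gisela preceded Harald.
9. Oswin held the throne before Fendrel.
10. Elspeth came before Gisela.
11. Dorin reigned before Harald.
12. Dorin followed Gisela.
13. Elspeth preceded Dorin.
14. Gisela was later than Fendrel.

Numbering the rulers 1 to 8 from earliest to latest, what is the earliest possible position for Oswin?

4

Corvin, Elspeth, and Maren must all come before Oswin — 3 forced predecessors.
Nothing else is forced ahead of Oswin, so their earliest slot is position 3 + 1 = 4.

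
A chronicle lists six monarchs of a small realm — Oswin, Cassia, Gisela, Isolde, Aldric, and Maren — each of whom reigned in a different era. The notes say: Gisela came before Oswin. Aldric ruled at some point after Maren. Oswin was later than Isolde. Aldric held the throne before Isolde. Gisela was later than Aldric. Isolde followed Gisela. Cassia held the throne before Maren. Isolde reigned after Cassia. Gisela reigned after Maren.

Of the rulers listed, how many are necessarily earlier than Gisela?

3

Directly stated before Gisela: Aldric and Maren.
Cassia reaches Gisela via Cassia → Maren → Gisela.
No chain forces Isolde (or any of the others) ahead of Gisela.
That's Aldric, Cassia, and Maren — 3 in all.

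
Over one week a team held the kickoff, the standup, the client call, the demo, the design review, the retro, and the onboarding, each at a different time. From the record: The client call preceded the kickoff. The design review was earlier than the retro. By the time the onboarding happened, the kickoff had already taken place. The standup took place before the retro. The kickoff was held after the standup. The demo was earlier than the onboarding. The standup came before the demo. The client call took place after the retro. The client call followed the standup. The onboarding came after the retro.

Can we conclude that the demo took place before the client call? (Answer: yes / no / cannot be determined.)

No chain of stated constraints runs from the demo to the client call, and none runs from the client call to the demo either.
So the relative order of the demo and the client call is not fixed by the given facts.

cannot be determined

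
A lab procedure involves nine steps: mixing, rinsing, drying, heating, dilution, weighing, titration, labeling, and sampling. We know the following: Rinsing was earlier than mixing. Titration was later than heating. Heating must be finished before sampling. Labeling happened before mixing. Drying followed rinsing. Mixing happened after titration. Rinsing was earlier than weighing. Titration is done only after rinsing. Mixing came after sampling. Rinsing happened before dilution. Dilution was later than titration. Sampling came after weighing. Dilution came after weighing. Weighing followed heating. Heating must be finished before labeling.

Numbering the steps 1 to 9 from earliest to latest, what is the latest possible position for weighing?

Weighing must come before dilution, mixing, and sampling — 3 steps forced after it.
Everything else can be placed before weighing in some valid order, so weighing can sit as late as position 9 − 3 = 6.

6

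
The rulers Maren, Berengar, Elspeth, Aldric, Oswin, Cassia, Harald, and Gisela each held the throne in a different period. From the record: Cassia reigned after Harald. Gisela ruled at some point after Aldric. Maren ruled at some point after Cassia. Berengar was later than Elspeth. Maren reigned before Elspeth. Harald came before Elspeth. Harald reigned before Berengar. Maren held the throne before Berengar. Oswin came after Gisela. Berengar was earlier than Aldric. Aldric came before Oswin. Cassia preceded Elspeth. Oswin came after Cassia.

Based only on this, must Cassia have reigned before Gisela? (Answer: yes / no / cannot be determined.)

Chain the constraints: Cassia → Elspeth → Berengar → Aldric → Gisela. Each link is directly stated, so Cassia comes before Gisela.

yes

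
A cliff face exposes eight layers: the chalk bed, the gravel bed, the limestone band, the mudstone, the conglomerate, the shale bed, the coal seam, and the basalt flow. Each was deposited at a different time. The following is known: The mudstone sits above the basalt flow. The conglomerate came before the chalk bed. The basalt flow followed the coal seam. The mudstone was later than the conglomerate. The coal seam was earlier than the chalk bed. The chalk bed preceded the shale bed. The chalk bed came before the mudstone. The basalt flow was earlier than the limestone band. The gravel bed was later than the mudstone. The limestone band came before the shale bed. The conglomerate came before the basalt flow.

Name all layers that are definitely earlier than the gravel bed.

Directly stated before the gravel bed: the mudstone.
The basalt flow reaches the gravel bed via the basalt flow → the mudstone → the gravel bed.
The chalk bed reaches the gravel bed via the chalk bed → the mudstone → the gravel bed.
The coal seam reaches the gravel bed via the coal seam → the chalk bed → the mudstone → the gravel bed.
Likewise the conglomerate reaches the gravel bed by chaining the stated constraints.
No chain forces the limestone band (or any of the others) ahead of the gravel bed.

the basalt flow, the chalk bed, the coal seam, the conglomerate, the mudstone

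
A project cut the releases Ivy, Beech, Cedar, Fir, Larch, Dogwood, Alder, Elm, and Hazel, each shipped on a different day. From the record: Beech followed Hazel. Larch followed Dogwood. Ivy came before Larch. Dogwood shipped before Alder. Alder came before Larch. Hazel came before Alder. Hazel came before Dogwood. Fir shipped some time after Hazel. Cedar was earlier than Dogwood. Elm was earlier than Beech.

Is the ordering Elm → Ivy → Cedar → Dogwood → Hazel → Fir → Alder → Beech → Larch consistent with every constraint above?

The constraints require Hazel before Dogwood, but in the proposed sequence Dogwood appears ahead of Hazel. That one violation is enough.

no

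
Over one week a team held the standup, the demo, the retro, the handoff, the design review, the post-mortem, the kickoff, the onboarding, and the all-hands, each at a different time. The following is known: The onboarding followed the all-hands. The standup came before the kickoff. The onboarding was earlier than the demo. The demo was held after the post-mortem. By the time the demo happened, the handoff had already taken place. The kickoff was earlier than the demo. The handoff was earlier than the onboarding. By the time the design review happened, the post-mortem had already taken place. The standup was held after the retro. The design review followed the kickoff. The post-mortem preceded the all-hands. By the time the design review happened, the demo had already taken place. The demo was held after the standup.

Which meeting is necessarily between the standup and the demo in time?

Tracing the constraints gives the standup → the kickoff → the demo, so the kickoff sits after the standup and before the demo.
No other meeting is forced both after the standup and before the demo.

the kickoff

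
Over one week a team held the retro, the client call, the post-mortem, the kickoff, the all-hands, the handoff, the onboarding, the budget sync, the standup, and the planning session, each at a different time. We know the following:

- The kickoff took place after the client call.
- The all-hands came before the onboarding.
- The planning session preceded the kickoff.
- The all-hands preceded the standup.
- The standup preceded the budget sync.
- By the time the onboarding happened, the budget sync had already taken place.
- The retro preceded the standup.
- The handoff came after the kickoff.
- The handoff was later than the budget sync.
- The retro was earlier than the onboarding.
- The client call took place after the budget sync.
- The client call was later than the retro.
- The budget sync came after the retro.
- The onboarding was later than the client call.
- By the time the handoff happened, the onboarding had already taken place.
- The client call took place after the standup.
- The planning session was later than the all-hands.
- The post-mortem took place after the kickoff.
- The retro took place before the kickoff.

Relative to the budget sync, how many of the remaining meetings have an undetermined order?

Forced before the budget sync: the all-hands, the retro, and the standup; forced after the budget sync: the client call, the handoff, the kickoff, the onboarding, and the post-mortem.
That leaves the planning session with no forced order relative to the budget sync — 1.

1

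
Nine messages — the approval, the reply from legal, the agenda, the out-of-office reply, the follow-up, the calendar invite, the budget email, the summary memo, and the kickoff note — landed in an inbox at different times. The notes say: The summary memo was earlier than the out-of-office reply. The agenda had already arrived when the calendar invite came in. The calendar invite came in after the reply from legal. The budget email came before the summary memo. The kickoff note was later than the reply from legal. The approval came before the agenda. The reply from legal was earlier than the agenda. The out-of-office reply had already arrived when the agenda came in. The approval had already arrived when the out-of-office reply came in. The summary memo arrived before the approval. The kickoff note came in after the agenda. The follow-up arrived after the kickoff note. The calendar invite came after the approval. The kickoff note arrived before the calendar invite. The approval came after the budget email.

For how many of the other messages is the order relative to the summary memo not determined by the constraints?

1

Forced before the summary memo: the budget email; forced after the summary memo: the agenda, the approval, the calendar invite, the follow-up, the kickoff note, and the out-of-office reply.
That leaves the reply from legal with no forced order relative to the summary memo — 1.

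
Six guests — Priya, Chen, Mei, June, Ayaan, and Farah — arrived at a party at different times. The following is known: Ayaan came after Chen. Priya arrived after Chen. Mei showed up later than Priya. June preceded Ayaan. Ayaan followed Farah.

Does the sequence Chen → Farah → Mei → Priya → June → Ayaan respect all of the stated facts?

no

The constraints require Priya before Mei, but in the proposed sequence Mei appears ahead of Priya. That one violation is enough.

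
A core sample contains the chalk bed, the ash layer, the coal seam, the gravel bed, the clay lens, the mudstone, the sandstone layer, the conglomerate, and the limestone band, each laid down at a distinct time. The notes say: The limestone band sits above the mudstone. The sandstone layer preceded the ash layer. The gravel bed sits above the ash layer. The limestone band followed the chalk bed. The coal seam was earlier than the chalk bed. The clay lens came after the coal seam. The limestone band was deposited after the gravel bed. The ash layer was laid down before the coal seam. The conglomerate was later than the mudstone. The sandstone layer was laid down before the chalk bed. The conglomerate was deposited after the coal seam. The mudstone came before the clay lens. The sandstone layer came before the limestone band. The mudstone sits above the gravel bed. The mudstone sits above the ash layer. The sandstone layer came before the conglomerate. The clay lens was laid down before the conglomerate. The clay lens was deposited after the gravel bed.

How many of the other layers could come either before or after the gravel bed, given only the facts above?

2

Forced before the gravel bed: the ash layer and the sandstone layer; forced after the gravel bed: the clay lens, the conglomerate, the limestone band, and the mudstone.
That leaves the chalk bed and the coal seam with no forced order relative to the gravel bed — 2.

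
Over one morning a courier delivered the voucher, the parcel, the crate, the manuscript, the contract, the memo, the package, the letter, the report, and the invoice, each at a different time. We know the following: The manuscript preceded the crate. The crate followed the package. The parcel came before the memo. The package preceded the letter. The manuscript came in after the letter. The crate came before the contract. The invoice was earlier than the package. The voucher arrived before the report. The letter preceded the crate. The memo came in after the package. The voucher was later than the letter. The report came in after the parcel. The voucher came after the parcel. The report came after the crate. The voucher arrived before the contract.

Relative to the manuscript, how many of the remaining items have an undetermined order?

3

Forced before the manuscript: the invoice, the letter, and the package; forced after the manuscript: the contract, the crate, and the report.
That leaves the memo, the parcel, and the voucher with no forced order relative to the manuscript — 3.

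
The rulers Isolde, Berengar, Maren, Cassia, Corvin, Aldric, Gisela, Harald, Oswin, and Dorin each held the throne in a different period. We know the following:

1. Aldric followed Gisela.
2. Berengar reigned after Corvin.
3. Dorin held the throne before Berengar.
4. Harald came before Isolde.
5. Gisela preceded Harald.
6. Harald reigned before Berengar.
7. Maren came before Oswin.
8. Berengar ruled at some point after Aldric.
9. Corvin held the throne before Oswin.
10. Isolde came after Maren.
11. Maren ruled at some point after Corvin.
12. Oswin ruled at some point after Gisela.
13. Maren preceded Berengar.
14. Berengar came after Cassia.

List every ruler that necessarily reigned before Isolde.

Directly stated before Isolde: Harald and Maren.
Corvin reaches Isolde via Corvin → Maren → Isolde.
Gisela reaches Isolde via Gisela → Harald → Isolde.
No chain forces Oswin (or any of the others) ahead of Isolde.

Corvin, Gisela, Harald, Maren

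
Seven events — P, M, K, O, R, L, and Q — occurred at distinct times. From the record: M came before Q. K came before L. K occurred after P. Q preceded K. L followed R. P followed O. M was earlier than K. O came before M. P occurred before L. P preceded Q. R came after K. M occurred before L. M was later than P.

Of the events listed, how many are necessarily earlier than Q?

Directly stated before Q: M and P.
O reaches Q via O → P → Q.
That's M, O, and P — 3 in all.

3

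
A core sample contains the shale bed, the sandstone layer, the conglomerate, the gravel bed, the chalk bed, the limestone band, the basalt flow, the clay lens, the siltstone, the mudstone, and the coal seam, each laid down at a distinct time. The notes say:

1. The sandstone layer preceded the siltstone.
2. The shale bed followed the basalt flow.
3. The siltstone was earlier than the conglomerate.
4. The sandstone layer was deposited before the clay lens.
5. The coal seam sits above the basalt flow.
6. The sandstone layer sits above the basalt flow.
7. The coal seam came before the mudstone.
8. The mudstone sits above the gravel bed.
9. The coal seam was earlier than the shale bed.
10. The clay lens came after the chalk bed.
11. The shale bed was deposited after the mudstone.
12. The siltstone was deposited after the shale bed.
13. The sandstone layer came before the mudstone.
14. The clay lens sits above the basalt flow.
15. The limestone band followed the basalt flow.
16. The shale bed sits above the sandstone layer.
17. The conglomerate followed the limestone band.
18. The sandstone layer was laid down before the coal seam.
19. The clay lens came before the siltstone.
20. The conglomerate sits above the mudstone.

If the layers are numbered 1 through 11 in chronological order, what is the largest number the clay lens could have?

9

The clay lens must come before the conglomerate and the siltstone — 2 layers forced after it.
Everything else can be placed before the clay lens in some valid order, so the clay lens can sit as late as position 11 − 2 = 9.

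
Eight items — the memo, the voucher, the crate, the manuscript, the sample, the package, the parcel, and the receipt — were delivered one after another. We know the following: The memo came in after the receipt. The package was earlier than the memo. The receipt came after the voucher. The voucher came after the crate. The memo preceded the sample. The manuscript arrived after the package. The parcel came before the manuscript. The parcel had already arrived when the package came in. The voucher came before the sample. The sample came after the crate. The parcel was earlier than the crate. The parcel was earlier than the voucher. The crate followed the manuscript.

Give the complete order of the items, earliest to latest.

The constraints fix every adjacent pair, so only one ordering works:
the parcel → the package → the manuscript → the crate → the voucher → the receipt → the memo → the sample.

the parcel, the package, the manuscript, the crate, the voucher, the receipt, the memo, the sample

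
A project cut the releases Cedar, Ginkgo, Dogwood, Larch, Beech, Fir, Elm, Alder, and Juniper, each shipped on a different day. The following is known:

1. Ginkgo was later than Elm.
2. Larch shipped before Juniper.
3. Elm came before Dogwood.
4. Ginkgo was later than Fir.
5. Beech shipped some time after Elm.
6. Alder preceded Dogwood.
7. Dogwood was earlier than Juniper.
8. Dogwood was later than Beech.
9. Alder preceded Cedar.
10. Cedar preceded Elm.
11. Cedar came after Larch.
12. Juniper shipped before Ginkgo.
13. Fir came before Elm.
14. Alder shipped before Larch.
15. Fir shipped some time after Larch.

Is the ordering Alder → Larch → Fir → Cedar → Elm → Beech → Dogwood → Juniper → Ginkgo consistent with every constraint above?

yes

Check each stated constraint against the proposed order — e.g. Alder is ahead of Dogwood; Larch is ahead of Juniper. Every pair is in the required order; nothing is violated.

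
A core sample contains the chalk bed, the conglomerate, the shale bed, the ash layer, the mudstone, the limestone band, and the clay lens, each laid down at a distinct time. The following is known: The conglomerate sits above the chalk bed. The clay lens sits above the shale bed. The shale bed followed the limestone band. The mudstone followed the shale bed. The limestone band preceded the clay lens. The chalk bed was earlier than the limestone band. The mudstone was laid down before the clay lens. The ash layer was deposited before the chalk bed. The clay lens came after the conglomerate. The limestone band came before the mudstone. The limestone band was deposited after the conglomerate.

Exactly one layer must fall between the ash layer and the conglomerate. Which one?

the chalk bed

Tracing the constraints gives the ash layer → the chalk bed → the conglomerate, so the chalk bed sits after the ash layer and before the conglomerate.
No other layer is forced both after the ash layer and before the conglomerate.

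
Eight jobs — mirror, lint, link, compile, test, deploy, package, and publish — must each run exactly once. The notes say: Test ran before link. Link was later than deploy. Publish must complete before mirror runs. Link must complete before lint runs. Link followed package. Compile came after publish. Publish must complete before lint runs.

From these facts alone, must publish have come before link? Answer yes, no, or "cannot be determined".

No chain of stated constraints runs from publish to link, and none runs from link to publish either.
So the relative order of publish and link is not fixed by the given facts.

cannot be determined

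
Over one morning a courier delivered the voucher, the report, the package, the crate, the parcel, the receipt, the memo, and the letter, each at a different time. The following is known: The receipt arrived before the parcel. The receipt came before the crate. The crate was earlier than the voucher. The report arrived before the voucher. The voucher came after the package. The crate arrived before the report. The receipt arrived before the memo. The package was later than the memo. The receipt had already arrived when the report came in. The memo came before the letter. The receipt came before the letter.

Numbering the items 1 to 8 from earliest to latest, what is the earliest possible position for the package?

The memo and the receipt must both come before the package — 2 forced predecessors.
Nothing else is forced ahead of the package, so its earliest slot is position 2 + 1 = 3.

3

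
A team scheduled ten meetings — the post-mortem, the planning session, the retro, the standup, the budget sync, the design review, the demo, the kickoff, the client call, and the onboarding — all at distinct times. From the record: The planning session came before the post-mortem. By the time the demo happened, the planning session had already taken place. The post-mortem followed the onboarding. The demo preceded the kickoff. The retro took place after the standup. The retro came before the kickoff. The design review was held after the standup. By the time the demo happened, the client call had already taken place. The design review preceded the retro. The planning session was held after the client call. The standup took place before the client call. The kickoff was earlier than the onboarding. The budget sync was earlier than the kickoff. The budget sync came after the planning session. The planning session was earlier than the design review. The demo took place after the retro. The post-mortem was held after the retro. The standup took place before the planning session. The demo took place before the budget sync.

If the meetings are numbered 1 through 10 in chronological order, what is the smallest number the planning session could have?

The client call and the standup must both come before the planning session — 2 forced predecessors.
Nothing else is forced ahead of the planning session, so its earliest slot is position 2 + 1 = 3.

3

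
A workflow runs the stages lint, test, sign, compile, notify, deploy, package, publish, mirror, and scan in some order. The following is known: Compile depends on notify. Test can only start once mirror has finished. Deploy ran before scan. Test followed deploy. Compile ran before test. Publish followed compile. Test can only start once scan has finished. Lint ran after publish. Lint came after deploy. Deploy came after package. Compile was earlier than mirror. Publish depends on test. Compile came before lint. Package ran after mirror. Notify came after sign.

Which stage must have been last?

lint

Every other stage has a chain of constraints placing it before lint, so lint is last.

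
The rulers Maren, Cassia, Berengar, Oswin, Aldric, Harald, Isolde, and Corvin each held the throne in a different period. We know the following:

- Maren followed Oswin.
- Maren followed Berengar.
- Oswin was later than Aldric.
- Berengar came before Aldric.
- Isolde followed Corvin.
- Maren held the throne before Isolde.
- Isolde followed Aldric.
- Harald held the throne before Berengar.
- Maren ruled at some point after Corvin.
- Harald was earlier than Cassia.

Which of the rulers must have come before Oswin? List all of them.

Aldric, Berengar, Harald

Directly stated before Oswin: Aldric.
Berengar reaches Oswin via Berengar → Aldric → Oswin.
Harald reaches Oswin via Harald → Berengar → Aldric → Oswin.
No chain forces Corvin (or any of the others) ahead of Oswin.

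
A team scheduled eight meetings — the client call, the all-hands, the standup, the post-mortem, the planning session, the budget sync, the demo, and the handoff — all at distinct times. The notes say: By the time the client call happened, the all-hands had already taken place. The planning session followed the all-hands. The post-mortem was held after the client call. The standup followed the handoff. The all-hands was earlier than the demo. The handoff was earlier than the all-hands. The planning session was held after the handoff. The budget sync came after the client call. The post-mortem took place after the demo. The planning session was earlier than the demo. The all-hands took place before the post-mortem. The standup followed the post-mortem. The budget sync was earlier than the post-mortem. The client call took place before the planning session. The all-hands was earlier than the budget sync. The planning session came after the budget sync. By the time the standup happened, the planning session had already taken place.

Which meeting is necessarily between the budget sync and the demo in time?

Tracing the constraints gives the budget sync → the planning session → the demo, so the planning session sits after the budget sync and before the demo.
No other meeting is forced both after the budget sync and before the demo.

the planning session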